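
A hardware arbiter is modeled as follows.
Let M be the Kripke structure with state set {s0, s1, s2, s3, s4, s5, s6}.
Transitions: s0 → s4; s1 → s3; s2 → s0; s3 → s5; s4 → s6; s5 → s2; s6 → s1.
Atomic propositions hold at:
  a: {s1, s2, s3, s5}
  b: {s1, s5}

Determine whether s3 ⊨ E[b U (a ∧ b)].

Sat(a ∧ b) = {s1, s5}
E[b U (a ∧ b)]: least fixpoint, start Z0 = Sat((a ∧ b)) = {s1, s5}, add states in Sat(b) with some successor in Z. Already a fixed point.
Sat(E[b U (a ∧ b)]) = {s1, s5}
s3 ∉ Sat(E[b U (a ∧ b)]) = {s1, s5}, so the formula does not hold at s3.

No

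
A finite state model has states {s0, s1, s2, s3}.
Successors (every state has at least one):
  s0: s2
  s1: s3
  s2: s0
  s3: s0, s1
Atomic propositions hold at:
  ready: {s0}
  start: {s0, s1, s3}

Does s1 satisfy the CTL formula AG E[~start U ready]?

No

Sat(~start) = {s2}
E[~start U ready]: least fixpoint, start Z0 = Sat(ready) = {s0}, add states in Sat(~start) with some successor in Z. Z1 = {s0, s2}; fixed.
Sat(E[~start U ready]) = {s0, s2}
AG E[~start U ready]: greatest fixpoint, start Z0 = {s0, s2}, keep only states in Sat with every successor in Z. Already a fixed point.
Sat(AG E[~start U ready]) = {s0, s2}
s1 ∉ Sat(AG E[~start U ready]) = {s0, s2}, so the formula does not hold at s1.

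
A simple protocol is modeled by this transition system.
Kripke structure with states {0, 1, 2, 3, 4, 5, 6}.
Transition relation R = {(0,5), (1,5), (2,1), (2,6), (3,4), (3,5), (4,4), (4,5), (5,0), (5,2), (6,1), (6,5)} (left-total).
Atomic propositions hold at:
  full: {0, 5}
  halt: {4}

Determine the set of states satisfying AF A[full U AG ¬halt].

{0, 1, 2, 5, 6}

Sat(¬halt) = {0, 1, 2, 3, 5, 6}
AG ¬halt: greatest fixpoint, start Z0 = {0, 1, 2, 3, 5, 6}, keep only states in Sat with every successor in Z. Z1 = {0, 1, 2, 5, 6}; fixed.
Sat(AG ¬halt) = {0, 1, 2, 5, 6}
A[full U AG ¬halt]: least fixpoint, start Z0 = Sat(AG ¬halt) = {0, 1, 2, 5, 6}, add states in Sat(full) with every successor in Z. Already a fixed point.
Sat(A[full U AG ¬halt]) = {0, 1, 2, 5, 6}
AF A[full U AG ¬halt]: least fixpoint, start Z0 = {0, 1, 2, 5, 6}, add states with every successor in Z. Already a fixed point.
Sat(AF A[full U AG ¬halt]) = {0, 1, 2, 5, 6}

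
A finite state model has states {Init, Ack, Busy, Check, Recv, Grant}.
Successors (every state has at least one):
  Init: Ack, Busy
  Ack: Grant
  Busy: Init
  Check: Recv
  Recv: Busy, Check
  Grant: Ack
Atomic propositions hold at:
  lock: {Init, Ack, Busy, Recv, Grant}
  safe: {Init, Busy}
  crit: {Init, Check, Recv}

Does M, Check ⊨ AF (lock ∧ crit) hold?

Sat(lock ∧ crit) = {Init, Recv}
AF (lock ∧ crit): least fixpoint, start Z0 = {Init, Recv}, add states with every successor in Z. Z1 = {Init, Busy, Check, Recv}; fixed.
Sat(AF (lock ∧ crit)) = {Init, Busy, Check, Recv}
Check ∈ Sat(AF (lock ∧ crit)) = {Init, Busy, Check, Recv}, so the formula holds at Check.

Yes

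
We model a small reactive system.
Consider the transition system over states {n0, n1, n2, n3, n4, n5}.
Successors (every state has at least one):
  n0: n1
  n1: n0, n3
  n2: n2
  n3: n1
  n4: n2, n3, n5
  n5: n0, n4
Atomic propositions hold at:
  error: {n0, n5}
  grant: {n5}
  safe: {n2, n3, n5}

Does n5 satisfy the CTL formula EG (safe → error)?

Sat(safe → error) = {n0, n1, n4, n5}
EG (safe → error): greatest fixpoint, start Z0 = {n0, n1, n4, n5}, keep only states in Sat with some successor in Z. Already a fixed point.
Sat(EG (safe → error)) = {n0, n1, n4, n5}
n5 ∈ Sat(EG (safe → error)) = {n0, n1, n4, n5}, so the formula holds at n5.

Yes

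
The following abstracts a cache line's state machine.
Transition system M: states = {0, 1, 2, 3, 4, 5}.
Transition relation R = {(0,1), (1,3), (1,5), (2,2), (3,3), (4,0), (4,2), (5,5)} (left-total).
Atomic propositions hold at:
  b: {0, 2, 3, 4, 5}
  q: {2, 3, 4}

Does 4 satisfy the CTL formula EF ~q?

Yes

Sat(~q) = {0, 1, 5}
EF ~q: least fixpoint, start Z0 = {0, 1, 5}, add states with some successor in Z. Z1 = {0, 1, 4, 5}; fixed.
Sat(EF ~q) = {0, 1, 4, 5}
4 ∈ Sat(EF ~q) = {0, 1, 4, 5}, so the formula holds at 4.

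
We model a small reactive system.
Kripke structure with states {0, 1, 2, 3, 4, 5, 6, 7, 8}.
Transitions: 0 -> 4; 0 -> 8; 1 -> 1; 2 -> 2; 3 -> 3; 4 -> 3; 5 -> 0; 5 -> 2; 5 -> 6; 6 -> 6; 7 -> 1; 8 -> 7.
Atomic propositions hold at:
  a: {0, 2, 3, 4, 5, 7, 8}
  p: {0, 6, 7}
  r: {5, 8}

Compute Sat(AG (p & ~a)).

{6}

Sat(~a) = {1, 6}
Sat(p & ~a) = {6}
AG (p & ~a): greatest fixpoint, start Z0 = {6}, keep only states in Sat with every successor in Z. Already a fixed point.
Sat(AG (p & ~a)) = {6}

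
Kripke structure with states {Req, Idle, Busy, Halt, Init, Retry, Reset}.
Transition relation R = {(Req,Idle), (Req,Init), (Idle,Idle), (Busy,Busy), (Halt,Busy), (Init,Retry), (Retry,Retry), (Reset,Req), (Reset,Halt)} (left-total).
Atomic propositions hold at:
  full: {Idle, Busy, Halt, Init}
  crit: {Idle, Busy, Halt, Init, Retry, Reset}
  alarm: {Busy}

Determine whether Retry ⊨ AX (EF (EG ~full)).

Yes

Sat(~full) = {Req, Retry, Reset}
EG ~full: greatest fixpoint, start Z0 = {Req, Retry, Reset}, keep only states in Sat with some successor in Z. Z1 = {Retry, Reset}; Z2 = {Retry}; fixed.
Sat(EG ~full) = {Retry}
EF (EG ~full): least fixpoint, start Z0 = {Retry}, add states with some successor in Z. Z1 = {Init, Retry}; Z2 = {Req, Init, Retry}; Z3 = {Req, Init, Retry, Reset}; fixed.
Sat(EF (EG ~full)) = {Req, Init, Retry, Reset}
Sat(AX (EF (EG ~full))) = {s : every successor in {Req, Init, Retry, Reset}} = {Init, Retry}
Retry ∈ Sat(AX (EF (EG ~full))) = {Init, Retry}, so the formula holds at Retry.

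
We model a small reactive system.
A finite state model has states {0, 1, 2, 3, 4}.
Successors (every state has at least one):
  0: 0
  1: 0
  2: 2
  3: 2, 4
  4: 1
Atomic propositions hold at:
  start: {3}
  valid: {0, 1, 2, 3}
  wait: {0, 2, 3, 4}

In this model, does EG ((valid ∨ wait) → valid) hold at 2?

Yes

Sat(valid ∨ wait) = {0, 1, 2, 3, 4}
Sat((valid ∨ wait) → valid) = {0, 1, 2, 3}
EG ((valid ∨ wait) → valid): greatest fixpoint, start Z0 = {0, 1, 2, 3}, keep only states in Sat with some successor in Z. Already a fixed point.
Sat(EG ((valid ∨ wait) → valid)) = {0, 1, 2, 3}
2 ∈ Sat(EG ((valid ∨ wait) → valid)) = {0, 1, 2, 3}, so the formula holds at 2.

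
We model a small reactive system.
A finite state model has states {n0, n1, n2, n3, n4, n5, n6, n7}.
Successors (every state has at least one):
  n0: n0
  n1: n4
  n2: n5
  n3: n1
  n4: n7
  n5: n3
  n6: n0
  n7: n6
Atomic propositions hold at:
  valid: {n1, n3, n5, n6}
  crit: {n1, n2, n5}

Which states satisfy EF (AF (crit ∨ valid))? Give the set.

{n1, n2, n3, n4, n5, n6, n7}

Sat(crit ∨ valid) = {n1, n2, n3, n5, n6}
AF (crit ∨ valid): least fixpoint, start Z0 = {n1, n2, n3, n5, n6}, add states with every successor in Z. Z1 = {n1, n2, n3, n5, n6, n7}; Z2 = {n1, n2, n3, n4, n5, n6, n7}; fixed.
Sat(AF (crit ∨ valid)) = {n1, n2, n3, n4, n5, n6, n7}
EF (AF (crit ∨ valid)): least fixpoint, start Z0 = {n1, n2, n3, n4, n5, n6, n7}, add states with some successor in Z. Already a fixed point.
Sat(EF (AF (crit ∨ valid))) = {n1, n2, n3, n4, n5, n6, n7}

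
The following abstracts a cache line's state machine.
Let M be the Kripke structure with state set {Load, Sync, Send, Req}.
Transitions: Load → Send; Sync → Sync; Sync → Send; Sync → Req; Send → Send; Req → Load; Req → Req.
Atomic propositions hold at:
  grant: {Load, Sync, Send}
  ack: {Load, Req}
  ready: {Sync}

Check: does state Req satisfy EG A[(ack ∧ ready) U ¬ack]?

Sat(ack ∧ ready) = ∅
Sat(¬ack) = {Sync, Send}
A[(ack ∧ ready) U ¬ack]: least fixpoint, start Z0 = Sat(¬ack) = {Sync, Send}, add states in Sat(ack ∧ ready) with every successor in Z. Already a fixed point.
Sat(A[(ack ∧ ready) U ¬ack]) = {Sync, Send}
EG A[(ack ∧ ready) U ¬ack]: greatest fixpoint, start Z0 = {Sync, Send}, keep only states in Sat with some successor in Z. Already a fixed point.
Sat(EG A[(ack ∧ ready) U ¬ack]) = {Sync, Send}
Req ∉ Sat(EG A[(ack ∧ ready) U ¬ack]) = {Sync, Send}, so the formula does not hold at Req.

No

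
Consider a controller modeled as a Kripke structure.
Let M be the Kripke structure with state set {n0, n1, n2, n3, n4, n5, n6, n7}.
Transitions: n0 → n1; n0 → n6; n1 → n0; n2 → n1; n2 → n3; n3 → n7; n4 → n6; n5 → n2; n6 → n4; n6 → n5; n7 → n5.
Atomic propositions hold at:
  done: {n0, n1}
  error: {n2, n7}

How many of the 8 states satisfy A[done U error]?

2

A[done U error]: least fixpoint, start Z0 = Sat(error) = {n2, n7}, add states in Sat(done) with every successor in Z. Already a fixed point.
Sat(A[done U error]) = {n2, n7}
|Sat(A[done U error])| = |{n2, n7}| = 2.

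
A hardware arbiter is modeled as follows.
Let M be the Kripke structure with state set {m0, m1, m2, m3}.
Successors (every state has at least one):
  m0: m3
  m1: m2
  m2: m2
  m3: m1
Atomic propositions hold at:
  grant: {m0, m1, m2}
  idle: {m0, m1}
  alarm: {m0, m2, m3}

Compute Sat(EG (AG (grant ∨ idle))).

{m1, m2}

Sat(grant ∨ idle) = {m0, m1, m2}
AG (grant ∨ idle): greatest fixpoint, start Z0 = {m0, m1, m2}, keep only states in Sat with every successor in Z. Z1 = {m1, m2}; fixed.
Sat(AG (grant ∨ idle)) = {m1, m2}
EG (AG (grant ∨ idle)): greatest fixpoint, start Z0 = {m1, m2}, keep only states in Sat with some successor in Z. Already a fixed point.
Sat(EG (AG (grant ∨ idle))) = {m1, m2}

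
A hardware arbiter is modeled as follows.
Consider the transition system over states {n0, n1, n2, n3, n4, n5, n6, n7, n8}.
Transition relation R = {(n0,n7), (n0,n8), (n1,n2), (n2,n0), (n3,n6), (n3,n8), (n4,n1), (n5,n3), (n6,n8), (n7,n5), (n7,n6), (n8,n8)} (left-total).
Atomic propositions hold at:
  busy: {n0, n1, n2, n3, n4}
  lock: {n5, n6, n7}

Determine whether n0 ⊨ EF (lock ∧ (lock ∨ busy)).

Yes

Sat(lock ∨ busy) = {n0, n1, n2, n3, n4, n5, n6, n7}
Sat(lock ∧ (lock ∨ busy)) = {n5, n6, n7}
EF (lock ∧ (lock ∨ busy)): least fixpoint, start Z0 = {n5, n6, n7}, add states with some successor in Z. Z1 = {n0, n3, n5, n6, n7}; Z2 = {n0, n2, n3, n5, n6, n7}; Z3 = {n0, n1, n2, n3, n5, n6, n7}; Z4 = {n0, n1, n2, n3, n4, n5, n6, n7}; fixed.
Sat(EF (lock ∧ (lock ∨ busy))) = {n0, n1, n2, n3, n4, n5, n6, n7}
n0 ∈ Sat(EF (lock ∧ (lock ∨ busy))) = {n0, n1, n2, n3, n4, n5, n6, n7}, so the formula holds at n0.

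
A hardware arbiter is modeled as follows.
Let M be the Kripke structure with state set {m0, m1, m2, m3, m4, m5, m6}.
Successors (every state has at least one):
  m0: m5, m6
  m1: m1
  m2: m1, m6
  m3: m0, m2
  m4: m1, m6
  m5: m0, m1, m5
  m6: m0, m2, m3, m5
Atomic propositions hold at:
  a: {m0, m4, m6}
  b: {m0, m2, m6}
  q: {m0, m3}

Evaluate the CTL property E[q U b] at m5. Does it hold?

E[q U b]: least fixpoint, start Z0 = Sat(b) = {m0, m2, m6}, add states in Sat(q) with some successor in Z. Z1 = {m0, m2, m3, m6}; fixed.
Sat(E[q U b]) = {m0, m2, m3, m6}
m5 ∉ Sat(E[q U b]) = {m0, m2, m3, m6}, so the formula does not hold at m5.

No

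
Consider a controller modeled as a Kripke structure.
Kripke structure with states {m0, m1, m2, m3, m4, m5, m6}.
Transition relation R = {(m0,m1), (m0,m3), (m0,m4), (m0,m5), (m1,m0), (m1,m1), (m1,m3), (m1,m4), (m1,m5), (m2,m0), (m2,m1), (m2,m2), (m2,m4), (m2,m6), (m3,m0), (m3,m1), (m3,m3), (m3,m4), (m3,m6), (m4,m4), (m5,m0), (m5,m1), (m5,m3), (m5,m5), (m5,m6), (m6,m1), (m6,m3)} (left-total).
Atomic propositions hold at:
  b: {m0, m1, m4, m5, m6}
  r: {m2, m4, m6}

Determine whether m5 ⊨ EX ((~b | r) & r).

Sat(~b) = {m2, m3}
Sat(~b | r) = {m2, m3, m4, m6}
Sat((~b | r) & r) = {m2, m4, m6}
Sat(EX ((~b | r) & r)) = {s : some successor in {m2, m4, m6}} = {m0, m1, m2, m3, m4, m5}
m5 ∈ Sat(EX ((~b | r) & r)) = {m0, m1, m2, m3, m4, m5}, so the formula holds at m5.

Yes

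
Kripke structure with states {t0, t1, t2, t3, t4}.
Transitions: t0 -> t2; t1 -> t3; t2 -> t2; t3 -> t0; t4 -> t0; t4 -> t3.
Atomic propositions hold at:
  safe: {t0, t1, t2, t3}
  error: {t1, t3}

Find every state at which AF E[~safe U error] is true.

{t1, t3, t4}

Sat(~safe) = {t4}
E[~safe U error]: least fixpoint, start Z0 = Sat(error) = {t1, t3}, add states in Sat(~safe) with some successor in Z. Z1 = {t1, t3, t4}; fixed.
Sat(E[~safe U error]) = {t1, t3, t4}
AF E[~safe U error]: least fixpoint, start Z0 = {t1, t3, t4}, add states with every successor in Z. Already a fixed point.
Sat(AF E[~safe U error]) = {t1, t3, t4}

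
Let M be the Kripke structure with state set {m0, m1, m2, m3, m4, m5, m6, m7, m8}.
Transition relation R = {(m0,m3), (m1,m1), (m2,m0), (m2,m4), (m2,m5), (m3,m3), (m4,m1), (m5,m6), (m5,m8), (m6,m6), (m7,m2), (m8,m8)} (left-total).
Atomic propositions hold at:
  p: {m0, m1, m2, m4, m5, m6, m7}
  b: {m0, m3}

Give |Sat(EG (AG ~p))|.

2

Sat(~p) = {m3, m8}
AG ~p: greatest fixpoint, start Z0 = {m3, m8}, keep only states in Sat with every successor in Z. Already a fixed point.
Sat(AG ~p) = {m3, m8}
EG (AG ~p): greatest fixpoint, start Z0 = {m3, m8}, keep only states in Sat with some successor in Z. Already a fixed point.
Sat(EG (AG ~p)) = {m3, m8}
|Sat(EG (AG ~p))| = |{m3, m8}| = 2.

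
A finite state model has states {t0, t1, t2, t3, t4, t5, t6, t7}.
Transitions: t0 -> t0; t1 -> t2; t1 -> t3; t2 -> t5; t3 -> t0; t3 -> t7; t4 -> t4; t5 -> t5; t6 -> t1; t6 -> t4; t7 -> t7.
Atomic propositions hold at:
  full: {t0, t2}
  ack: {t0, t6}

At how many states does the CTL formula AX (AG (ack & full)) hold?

1

Sat(ack & full) = {t0}
AG (ack & full): greatest fixpoint, start Z0 = {t0}, keep only states in Sat with every successor in Z. Already a fixed point.
Sat(AG (ack & full)) = {t0}
Sat(AX (AG (ack & full))) = {s : every successor in {t0}} = {t0}
|Sat(AX (AG (ack & full)))| = |{t0}| = 1.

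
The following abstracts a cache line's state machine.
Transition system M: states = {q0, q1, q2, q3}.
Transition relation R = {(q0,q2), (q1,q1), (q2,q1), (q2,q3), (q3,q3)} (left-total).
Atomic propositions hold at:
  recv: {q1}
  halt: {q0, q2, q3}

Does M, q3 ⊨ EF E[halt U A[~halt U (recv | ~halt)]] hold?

No

Sat(~halt) = {q1}
Sat(recv | ~halt) = {q1}
A[~halt U (recv | ~halt)]: least fixpoint, start Z0 = Sat((recv | ~halt)) = {q1}, add states in Sat(~halt) with every successor in Z. Already a fixed point.
Sat(A[~halt U (recv | ~halt)]) = {q1}
E[halt U A[~halt U (recv | ~halt)]]: least fixpoint, start Z0 = Sat(A[~halt U (recv | ~halt)]) = {q1}, add states in Sat(halt) with some successor in Z. Z1 = {q1, q2}; Z2 = {q0, q1, q2}; fixed.
Sat(E[halt U A[~halt U (recv | ~halt)]]) = {q0, q1, q2}
EF E[halt U A[~halt U (recv | ~halt)]]: least fixpoint, start Z0 = {q0, q1, q2}, add states with some successor in Z. Already a fixed point.
Sat(EF E[halt U A[~halt U (recv | ~halt)]]) = {q0, q1, q2}
q3 ∉ Sat(EF E[halt U A[~halt U (recv | ~halt)]]) = {q0, q1, q2}, so the formula does not hold at q3.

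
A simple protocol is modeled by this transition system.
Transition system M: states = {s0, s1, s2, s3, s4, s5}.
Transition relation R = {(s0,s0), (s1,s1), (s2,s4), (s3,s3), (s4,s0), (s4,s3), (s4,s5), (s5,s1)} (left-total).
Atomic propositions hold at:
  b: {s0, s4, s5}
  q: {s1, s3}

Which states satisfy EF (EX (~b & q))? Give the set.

Sat(~b) = {s1, s2, s3}
Sat(~b & q) = {s1, s3}
Sat(EX (~b & q)) = {s : some successor in {s1, s3}} = {s1, s3, s4, s5}
EF (EX (~b & q)): least fixpoint, start Z0 = {s1, s3, s4, s5}, add states with some successor in Z. Z1 = {s1, s2, s3, s4, s5}; fixed.
Sat(EF (EX (~b & q))) = {s1, s2, s3, s4, s5}

{s1, s2, s3, s4, s5}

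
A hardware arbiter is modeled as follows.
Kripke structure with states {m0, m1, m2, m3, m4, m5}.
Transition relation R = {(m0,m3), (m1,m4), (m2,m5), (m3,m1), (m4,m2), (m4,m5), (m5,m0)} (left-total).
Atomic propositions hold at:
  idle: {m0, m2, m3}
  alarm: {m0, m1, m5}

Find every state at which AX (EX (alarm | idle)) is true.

{m0, m1, m2, m4, m5}

Sat(alarm | idle) = {m0, m1, m2, m3, m5}
Sat(EX (alarm | idle)) = {s : some successor in {m0, m1, m2, m3, m5}} = {m0, m2, m3, m4, m5}
Sat(AX (EX (alarm | idle))) = {s : every successor in {m0, m2, m3, m4, m5}} = {m0, m1, m2, m4, m5}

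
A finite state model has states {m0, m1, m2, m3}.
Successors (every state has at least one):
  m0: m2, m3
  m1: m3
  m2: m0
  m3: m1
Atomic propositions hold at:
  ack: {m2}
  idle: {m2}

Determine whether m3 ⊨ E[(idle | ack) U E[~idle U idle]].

No

Sat(idle | ack) = {m2}
Sat(~idle) = {m0, m1, m3}
E[~idle U idle]: least fixpoint, start Z0 = Sat(idle) = {m2}, add states in Sat(~idle) with some successor in Z. Z1 = {m0, m2}; fixed.
Sat(E[~idle U idle]) = {m0, m2}
E[(idle | ack) U E[~idle U idle]]: least fixpoint, start Z0 = Sat(E[~idle U idle]) = {m0, m2}, add states in Sat(idle | ack) with some successor in Z. Already a fixed point.
Sat(E[(idle | ack) U E[~idle U idle]]) = {m0, m2}
m3 ∉ Sat(E[(idle | ack) U E[~idle U idle]]) = {m0, m2}, so the formula does not hold at m3.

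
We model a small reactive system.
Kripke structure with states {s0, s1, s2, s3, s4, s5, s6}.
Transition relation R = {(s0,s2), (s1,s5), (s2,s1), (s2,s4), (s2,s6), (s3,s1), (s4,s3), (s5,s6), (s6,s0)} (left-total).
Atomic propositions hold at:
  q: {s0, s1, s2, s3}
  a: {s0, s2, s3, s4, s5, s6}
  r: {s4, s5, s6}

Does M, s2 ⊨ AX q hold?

No

Sat(AX q) = {s : every successor in {s0, s1, s2, s3}} = {s0, s3, s4, s6}
s2 ∉ Sat(AX q) = {s0, s3, s4, s6}, so the formula does not hold at s2.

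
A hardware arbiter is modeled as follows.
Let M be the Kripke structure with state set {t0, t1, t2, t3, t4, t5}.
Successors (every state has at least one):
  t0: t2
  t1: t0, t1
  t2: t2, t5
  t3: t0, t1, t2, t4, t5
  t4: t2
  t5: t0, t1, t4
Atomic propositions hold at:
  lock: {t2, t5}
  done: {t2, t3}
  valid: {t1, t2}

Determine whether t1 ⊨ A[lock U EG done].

EG done: greatest fixpoint, start Z0 = {t2, t3}, keep only states in Sat with some successor in Z. Already a fixed point.
Sat(EG done) = {t2, t3}
A[lock U EG done]: least fixpoint, start Z0 = Sat(EG done) = {t2, t3}, add states in Sat(lock) with every successor in Z. Already a fixed point.
Sat(A[lock U EG done]) = {t2, t3}
t1 ∉ Sat(A[lock U EG done]) = {t2, t3}, so the formula does not hold at t1.

No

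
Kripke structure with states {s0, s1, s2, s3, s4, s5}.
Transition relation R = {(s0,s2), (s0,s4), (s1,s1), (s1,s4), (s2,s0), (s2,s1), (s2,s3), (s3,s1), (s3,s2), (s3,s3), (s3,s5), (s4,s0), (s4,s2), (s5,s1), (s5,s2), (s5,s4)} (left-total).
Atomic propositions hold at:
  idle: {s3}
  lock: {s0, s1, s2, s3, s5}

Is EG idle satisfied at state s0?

EG idle: greatest fixpoint, start Z0 = {s3}, keep only states in Sat with some successor in Z. Already a fixed point.
Sat(EG idle) = {s3}
s0 ∉ Sat(EG idle) = {s3}, so the formula does not hold at s0.

No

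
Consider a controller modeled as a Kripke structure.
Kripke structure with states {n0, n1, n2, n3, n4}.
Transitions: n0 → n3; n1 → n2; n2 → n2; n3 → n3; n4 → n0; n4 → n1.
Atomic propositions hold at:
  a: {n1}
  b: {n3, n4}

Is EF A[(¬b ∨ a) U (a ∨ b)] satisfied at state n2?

Sat(¬b) = {n0, n1, n2}
Sat(¬b ∨ a) = {n0, n1, n2}
Sat(a ∨ b) = {n1, n3, n4}
A[(¬b ∨ a) U (a ∨ b)]: least fixpoint, start Z0 = Sat((a ∨ b)) = {n1, n3, n4}, add states in Sat(¬b ∨ a) with every successor in Z. Z1 = {n0, n1, n3, n4}; fixed.
Sat(A[(¬b ∨ a) U (a ∨ b)]) = {n0, n1, n3, n4}
EF A[(¬b ∨ a) U (a ∨ b)]: least fixpoint, start Z0 = {n0, n1, n3, n4}, add states with some successor in Z. Already a fixed point.
Sat(EF A[(¬b ∨ a) U (a ∨ b)]) = {n0, n1, n3, n4}
n2 ∉ Sat(EF A[(¬b ∨ a) U (a ∨ b)]) = {n0, n1, n3, n4}, so the formula does not hold at n2.

No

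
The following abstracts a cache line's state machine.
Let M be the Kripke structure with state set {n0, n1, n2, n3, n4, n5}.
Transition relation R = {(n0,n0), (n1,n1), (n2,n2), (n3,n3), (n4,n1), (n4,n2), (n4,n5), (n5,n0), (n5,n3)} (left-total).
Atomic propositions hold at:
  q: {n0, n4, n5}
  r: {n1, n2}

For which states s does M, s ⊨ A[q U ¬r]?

{n0, n3, n4, n5}

Sat(¬r) = {n0, n3, n4, n5}
A[q U ¬r]: least fixpoint, start Z0 = Sat(¬r) = {n0, n3, n4, n5}, add states in Sat(q) with every successor in Z. Already a fixed point.
Sat(A[q U ¬r]) = {n0, n3, n4, n5}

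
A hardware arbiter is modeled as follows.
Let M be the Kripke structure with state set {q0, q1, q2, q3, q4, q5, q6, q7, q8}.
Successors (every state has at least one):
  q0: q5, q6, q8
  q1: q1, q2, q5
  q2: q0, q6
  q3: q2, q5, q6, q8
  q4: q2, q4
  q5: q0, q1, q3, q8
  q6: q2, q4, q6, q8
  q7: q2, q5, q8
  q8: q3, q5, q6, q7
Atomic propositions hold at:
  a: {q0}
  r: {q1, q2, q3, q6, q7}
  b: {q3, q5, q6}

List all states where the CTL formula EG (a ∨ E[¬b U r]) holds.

{q0, q1, q2, q3, q4, q6, q7, q8}

Sat(¬b) = {q0, q1, q2, q4, q7, q8}
E[¬b U r]: least fixpoint, start Z0 = Sat(r) = {q1, q2, q3, q6, q7}, add states in Sat(¬b) with some successor in Z. Z1 = {q0, q1, q2, q3, q4, q6, q7, q8}; fixed.
Sat(E[¬b U r]) = {q0, q1, q2, q3, q4, q6, q7, q8}
Sat(a ∨ E[¬b U r]) = {q0, q1, q2, q3, q4, q6, q7, q8}
EG (a ∨ E[¬b U r]): greatest fixpoint, start Z0 = {q0, q1, q2, q3, q4, q6, q7, q8}, keep only states in Sat with some successor in Z. Already a fixed point.
Sat(EG (a ∨ E[¬b U r])) = {q0, q1, q2, q3, q4, q6, q7, q8}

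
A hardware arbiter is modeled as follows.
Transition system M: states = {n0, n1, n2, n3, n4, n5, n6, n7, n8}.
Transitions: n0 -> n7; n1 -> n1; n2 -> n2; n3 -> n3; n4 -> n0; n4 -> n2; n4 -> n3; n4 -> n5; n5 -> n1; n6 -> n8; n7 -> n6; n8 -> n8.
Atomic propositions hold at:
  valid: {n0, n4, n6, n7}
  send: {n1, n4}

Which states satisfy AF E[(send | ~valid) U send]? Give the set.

{n1, n4, n5}

Sat(~valid) = {n1, n2, n3, n5, n8}
Sat(send | ~valid) = {n1, n2, n3, n4, n5, n8}
E[(send | ~valid) U send]: least fixpoint, start Z0 = Sat(send) = {n1, n4}, add states in Sat(send | ~valid) with some successor in Z. Z1 = {n1, n4, n5}; fixed.
Sat(E[(send | ~valid) U send]) = {n1, n4, n5}
AF E[(send | ~valid) U send]: least fixpoint, start Z0 = {n1, n4, n5}, add states with every successor in Z. Already a fixed point.
Sat(AF E[(send | ~valid) U send]) = {n1, n4, n5}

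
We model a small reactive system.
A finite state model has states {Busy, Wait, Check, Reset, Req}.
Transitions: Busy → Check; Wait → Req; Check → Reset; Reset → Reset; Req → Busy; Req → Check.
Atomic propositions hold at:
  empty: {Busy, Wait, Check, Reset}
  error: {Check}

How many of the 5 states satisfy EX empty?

Sat(EX empty) = {s : some successor in {Busy, Wait, Check, Reset}} = {Busy, Check, Reset, Req}
|Sat(EX empty)| = |{Busy, Check, Reset, Req}| = 4.

4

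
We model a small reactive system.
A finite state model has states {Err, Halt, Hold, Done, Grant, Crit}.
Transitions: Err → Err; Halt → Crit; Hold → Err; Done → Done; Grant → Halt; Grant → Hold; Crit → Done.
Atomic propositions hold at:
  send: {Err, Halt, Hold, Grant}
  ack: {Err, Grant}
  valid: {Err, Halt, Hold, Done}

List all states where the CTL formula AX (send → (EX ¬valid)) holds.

{Halt, Done, Crit}

Sat(¬valid) = {Grant, Crit}
Sat(EX ¬valid) = {s : some successor in {Grant, Crit}} = {Halt}
Sat(send → (EX ¬valid)) = {Halt, Done, Crit}
Sat(AX (send → (EX ¬valid))) = {s : every successor in {Halt, Done, Crit}} = {Halt, Done, Crit}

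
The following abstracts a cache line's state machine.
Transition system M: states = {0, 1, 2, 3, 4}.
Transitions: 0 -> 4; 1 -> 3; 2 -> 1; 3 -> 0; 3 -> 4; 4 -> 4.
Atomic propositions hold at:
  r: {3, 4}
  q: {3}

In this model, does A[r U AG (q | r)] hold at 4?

Sat(q | r) = {3, 4}
AG (q | r): greatest fixpoint, start Z0 = {3, 4}, keep only states in Sat with every successor in Z. Z1 = {4}; fixed.
Sat(AG (q | r)) = {4}
A[r U AG (q | r)]: least fixpoint, start Z0 = Sat(AG (q | r)) = {4}, add states in Sat(r) with every successor in Z. Already a fixed point.
Sat(A[r U AG (q | r)]) = {4}
4 ∈ Sat(A[r U AG (q | r)]) = {4}, so the formula holds at 4.

Yes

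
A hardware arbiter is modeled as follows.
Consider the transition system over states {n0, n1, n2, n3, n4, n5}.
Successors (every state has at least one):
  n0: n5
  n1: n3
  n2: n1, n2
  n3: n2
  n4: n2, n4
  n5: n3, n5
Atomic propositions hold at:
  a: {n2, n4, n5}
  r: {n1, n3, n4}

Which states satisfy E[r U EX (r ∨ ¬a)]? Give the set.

{n1, n2, n3, n4, n5}

Sat(¬a) = {n0, n1, n3}
Sat(r ∨ ¬a) = {n0, n1, n3, n4}
Sat(EX (r ∨ ¬a)) = {s : some successor in {n0, n1, n3, n4}} = {n1, n2, n4, n5}
E[r U EX (r ∨ ¬a)]: least fixpoint, start Z0 = Sat(EX (r ∨ ¬a)) = {n1, n2, n4, n5}, add states in Sat(r) with some successor in Z. Z1 = {n1, n2, n3, n4, n5}; fixed.
Sat(E[r U EX (r ∨ ¬a)]) = {n1, n2, n3, n4, n5}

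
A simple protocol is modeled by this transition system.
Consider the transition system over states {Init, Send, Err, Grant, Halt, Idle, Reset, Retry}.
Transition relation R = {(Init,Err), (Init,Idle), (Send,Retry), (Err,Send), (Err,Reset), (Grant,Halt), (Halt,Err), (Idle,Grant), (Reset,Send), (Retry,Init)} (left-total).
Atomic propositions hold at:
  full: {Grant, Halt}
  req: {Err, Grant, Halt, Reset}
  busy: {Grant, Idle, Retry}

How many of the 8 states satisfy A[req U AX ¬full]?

Sat(¬full) = {Init, Send, Err, Idle, Reset, Retry}
Sat(AX ¬full) = {s : every successor in {Init, Send, Err, Idle, Reset, Retry}} = {Init, Send, Err, Halt, Reset, Retry}
A[req U AX ¬full]: least fixpoint, start Z0 = Sat(AX ¬full) = {Init, Send, Err, Halt, Reset, Retry}, add states in Sat(req) with every successor in Z. Z1 = {Init, Send, Err, Grant, Halt, Reset, Retry}; fixed.
Sat(A[req U AX ¬full]) = {Init, Send, Err, Grant, Halt, Reset, Retry}
|Sat(A[req U AX ¬full])| = |{Init, Send, Err, Grant, Halt, Reset, Retry}| = 7.

7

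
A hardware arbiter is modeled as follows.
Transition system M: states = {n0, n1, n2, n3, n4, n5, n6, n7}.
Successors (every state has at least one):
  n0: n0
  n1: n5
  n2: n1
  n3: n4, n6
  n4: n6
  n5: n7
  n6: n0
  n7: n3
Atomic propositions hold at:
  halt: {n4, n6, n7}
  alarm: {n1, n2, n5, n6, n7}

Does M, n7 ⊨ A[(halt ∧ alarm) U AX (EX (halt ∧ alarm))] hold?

Yes

Sat(halt ∧ alarm) = {n6, n7}
Sat(EX (halt ∧ alarm)) = {s : some successor in {n6, n7}} = {n3, n4, n5}
Sat(AX (EX (halt ∧ alarm))) = {s : every successor in {n3, n4, n5}} = {n1, n7}
A[(halt ∧ alarm) U AX (EX (halt ∧ alarm))]: least fixpoint, start Z0 = Sat(AX (EX (halt ∧ alarm))) = {n1, n7}, add states in Sat(halt ∧ alarm) with every successor in Z. Already a fixed point.
Sat(A[(halt ∧ alarm) U AX (EX (halt ∧ alarm))]) = {n1, n7}
n7 ∈ Sat(A[(halt ∧ alarm) U AX (EX (halt ∧ alarm))]) = {n1, n7}, so the formula holds at n7.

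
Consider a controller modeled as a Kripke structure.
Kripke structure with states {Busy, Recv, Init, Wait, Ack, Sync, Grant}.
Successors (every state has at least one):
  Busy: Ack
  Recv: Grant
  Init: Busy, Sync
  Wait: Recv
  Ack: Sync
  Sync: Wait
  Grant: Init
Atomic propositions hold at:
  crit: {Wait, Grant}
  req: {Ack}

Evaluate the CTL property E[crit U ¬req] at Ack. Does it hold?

Sat(¬req) = {Busy, Recv, Init, Wait, Sync, Grant}
E[crit U ¬req]: least fixpoint, start Z0 = Sat(¬req) = {Busy, Recv, Init, Wait, Sync, Grant}, add states in Sat(crit) with some successor in Z. Already a fixed point.
Sat(E[crit U ¬req]) = {Busy, Recv, Init, Wait, Sync, Grant}
Ack ∉ Sat(E[crit U ¬req]) = {Busy, Recv, Init, Wait, Sync, Grant}, so the formula does not hold at Ack.

No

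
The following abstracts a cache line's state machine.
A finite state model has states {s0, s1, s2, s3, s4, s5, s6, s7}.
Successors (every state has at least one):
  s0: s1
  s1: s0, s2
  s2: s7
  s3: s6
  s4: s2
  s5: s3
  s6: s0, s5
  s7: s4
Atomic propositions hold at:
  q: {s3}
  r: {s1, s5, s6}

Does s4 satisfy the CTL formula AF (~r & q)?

No

Sat(~r) = {s0, s2, s3, s4, s7}
Sat(~r & q) = {s3}
AF (~r & q): least fixpoint, start Z0 = {s3}, add states with every successor in Z. Z1 = {s3, s5}; fixed.
Sat(AF (~r & q)) = {s3, s5}
s4 ∉ Sat(AF (~r & q)) = {s3, s5}, so the formula does not hold at s4.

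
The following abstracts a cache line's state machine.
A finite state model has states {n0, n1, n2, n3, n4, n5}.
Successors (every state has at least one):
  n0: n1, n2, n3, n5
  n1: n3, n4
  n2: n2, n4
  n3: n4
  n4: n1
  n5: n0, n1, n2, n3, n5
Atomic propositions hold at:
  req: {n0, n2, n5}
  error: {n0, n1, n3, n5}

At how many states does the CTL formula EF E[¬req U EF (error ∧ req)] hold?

2

Sat(¬req) = {n1, n3, n4}
Sat(error ∧ req) = {n0, n5}
EF (error ∧ req): least fixpoint, start Z0 = {n0, n5}, add states with some successor in Z. Already a fixed point.
Sat(EF (error ∧ req)) = {n0, n5}
E[¬req U EF (error ∧ req)]: least fixpoint, start Z0 = Sat(EF (error ∧ req)) = {n0, n5}, add states in Sat(¬req) with some successor in Z. Already a fixed point.
Sat(E[¬req U EF (error ∧ req)]) = {n0, n5}
EF E[¬req U EF (error ∧ req)]: least fixpoint, start Z0 = {n0, n5}, add states with some successor in Z. Already a fixed point.
Sat(EF E[¬req U EF (error ∧ req)]) = {n0, n5}
|Sat(EF E[¬req U EF (error ∧ req)])| = |{n0, n5}| = 2.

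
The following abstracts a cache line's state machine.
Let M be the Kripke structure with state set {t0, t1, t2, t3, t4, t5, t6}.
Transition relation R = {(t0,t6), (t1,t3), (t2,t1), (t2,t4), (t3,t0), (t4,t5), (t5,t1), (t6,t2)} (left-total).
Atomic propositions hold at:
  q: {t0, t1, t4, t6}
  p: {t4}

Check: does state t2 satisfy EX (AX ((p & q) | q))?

Sat(p & q) = {t4}
Sat((p & q) | q) = {t0, t1, t4, t6}
Sat(AX ((p & q) | q)) = {s : every successor in {t0, t1, t4, t6}} = {t0, t2, t3, t5}
Sat(EX (AX ((p & q) | q))) = {s : some successor in {t0, t2, t3, t5}} = {t1, t3, t4, t6}
t2 ∉ Sat(EX (AX ((p & q) | q))) = {t1, t3, t4, t6}, so the formula does not hold at t2.

No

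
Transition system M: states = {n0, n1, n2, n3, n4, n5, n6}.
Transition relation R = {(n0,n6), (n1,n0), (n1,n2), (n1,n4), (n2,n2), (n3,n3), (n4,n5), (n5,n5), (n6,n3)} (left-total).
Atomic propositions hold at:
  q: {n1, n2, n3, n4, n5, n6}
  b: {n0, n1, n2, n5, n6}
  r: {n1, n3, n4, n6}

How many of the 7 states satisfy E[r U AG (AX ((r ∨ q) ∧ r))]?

Sat(r ∨ q) = {n1, n2, n3, n4, n5, n6}
Sat((r ∨ q) ∧ r) = {n1, n3, n4, n6}
Sat(AX ((r ∨ q) ∧ r)) = {s : every successor in {n1, n3, n4, n6}} = {n0, n3, n6}
AG (AX ((r ∨ q) ∧ r)): greatest fixpoint, start Z0 = {n0, n3, n6}, keep only states in Sat with every successor in Z. Already a fixed point.
Sat(AG (AX ((r ∨ q) ∧ r))) = {n0, n3, n6}
E[r U AG (AX ((r ∨ q) ∧ r))]: least fixpoint, start Z0 = Sat(AG (AX ((r ∨ q) ∧ r))) = {n0, n3, n6}, add states in Sat(r) with some successor in Z. Z1 = {n0, n1, n3, n6}; fixed.
Sat(E[r U AG (AX ((r ∨ q) ∧ r))]) = {n0, n1, n3, n6}
|Sat(E[r U AG (AX ((r ∨ q) ∧ r))])| = |{n0, n1, n3, n6}| = 4.

4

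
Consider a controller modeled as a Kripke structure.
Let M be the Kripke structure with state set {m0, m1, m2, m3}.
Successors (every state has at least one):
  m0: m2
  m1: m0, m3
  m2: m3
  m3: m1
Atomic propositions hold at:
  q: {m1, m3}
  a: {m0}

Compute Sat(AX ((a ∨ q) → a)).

{m0}

Sat(a ∨ q) = {m0, m1, m3}
Sat((a ∨ q) → a) = {m0, m2}
Sat(AX ((a ∨ q) → a)) = {s : every successor in {m0, m2}} = {m0}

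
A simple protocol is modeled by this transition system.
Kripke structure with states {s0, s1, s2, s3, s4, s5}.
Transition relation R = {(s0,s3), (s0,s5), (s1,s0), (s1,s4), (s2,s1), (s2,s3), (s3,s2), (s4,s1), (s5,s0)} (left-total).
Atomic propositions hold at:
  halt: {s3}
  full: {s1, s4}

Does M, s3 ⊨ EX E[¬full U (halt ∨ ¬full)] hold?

Sat(¬full) = {s0, s2, s3, s5}
Sat(halt ∨ ¬full) = {s0, s2, s3, s5}
E[¬full U (halt ∨ ¬full)]: least fixpoint, start Z0 = Sat((halt ∨ ¬full)) = {s0, s2, s3, s5}, add states in Sat(¬full) with some successor in Z. Already a fixed point.
Sat(E[¬full U (halt ∨ ¬full)]) = {s0, s2, s3, s5}
Sat(EX E[¬full U (halt ∨ ¬full)]) = {s : some successor in {s0, s2, s3, s5}} = {s0, s1, s2, s3, s5}
s3 ∈ Sat(EX E[¬full U (halt ∨ ¬full)]) = {s0, s1, s2, s3, s5}, so the formula holds at s3.

Yes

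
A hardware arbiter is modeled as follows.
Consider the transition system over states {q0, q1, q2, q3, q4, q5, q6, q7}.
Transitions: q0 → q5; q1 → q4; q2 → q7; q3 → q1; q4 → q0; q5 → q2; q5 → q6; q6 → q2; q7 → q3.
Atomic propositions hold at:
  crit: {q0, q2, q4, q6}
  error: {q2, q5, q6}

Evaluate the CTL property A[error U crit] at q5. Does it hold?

A[error U crit]: least fixpoint, start Z0 = Sat(crit) = {q0, q2, q4, q6}, add states in Sat(error) with every successor in Z. Z1 = {q0, q2, q4, q5, q6}; fixed.
Sat(A[error U crit]) = {q0, q2, q4, q5, q6}
q5 ∈ Sat(A[error U crit]) = {q0, q2, q4, q5, q6}, so the formula holds at q5.

Yes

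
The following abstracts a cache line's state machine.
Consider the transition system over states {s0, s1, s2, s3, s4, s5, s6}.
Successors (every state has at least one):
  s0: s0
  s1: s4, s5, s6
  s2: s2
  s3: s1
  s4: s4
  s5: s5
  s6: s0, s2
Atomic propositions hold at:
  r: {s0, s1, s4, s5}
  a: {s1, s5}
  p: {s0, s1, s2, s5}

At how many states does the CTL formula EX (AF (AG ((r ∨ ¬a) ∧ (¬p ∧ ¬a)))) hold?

Sat(¬a) = {s0, s2, s3, s4, s6}
Sat(r ∨ ¬a) = {s0, s1, s2, s3, s4, s5, s6}
Sat(¬p) = {s3, s4, s6}
Sat(¬p ∧ ¬a) = {s3, s4, s6}
Sat((r ∨ ¬a) ∧ (¬p ∧ ¬a)) = {s3, s4, s6}
AG ((r ∨ ¬a) ∧ (¬p ∧ ¬a)): greatest fixpoint, start Z0 = {s3, s4, s6}, keep only states in Sat with every successor in Z. Z1 = {s4}; fixed.
Sat(AG ((r ∨ ¬a) ∧ (¬p ∧ ¬a))) = {s4}
AF (AG ((r ∨ ¬a) ∧ (¬p ∧ ¬a))): least fixpoint, start Z0 = {s4}, add states with every successor in Z. Already a fixed point.
Sat(AF (AG ((r ∨ ¬a) ∧ (¬p ∧ ¬a)))) = {s4}
Sat(EX (AF (AG ((r ∨ ¬a) ∧ (¬p ∧ ¬a))))) = {s : some successor in {s4}} = {s1, s4}
|Sat(EX (AF (AG ((r ∨ ¬a) ∧ (¬p ∧ ¬a)))))| = |{s1, s4}| = 2.

2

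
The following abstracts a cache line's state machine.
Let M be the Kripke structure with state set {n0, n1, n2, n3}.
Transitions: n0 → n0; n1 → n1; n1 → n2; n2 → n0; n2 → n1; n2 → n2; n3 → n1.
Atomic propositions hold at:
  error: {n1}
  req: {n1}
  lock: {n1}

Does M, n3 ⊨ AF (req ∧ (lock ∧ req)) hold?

Yes

Sat(lock ∧ req) = {n1}
Sat(req ∧ (lock ∧ req)) = {n1}
AF (req ∧ (lock ∧ req)): least fixpoint, start Z0 = {n1}, add states with every successor in Z. Z1 = {n1, n3}; fixed.
Sat(AF (req ∧ (lock ∧ req))) = {n1, n3}
n3 ∈ Sat(AF (req ∧ (lock ∧ req))) = {n1, n3}, so the formula holds at n3.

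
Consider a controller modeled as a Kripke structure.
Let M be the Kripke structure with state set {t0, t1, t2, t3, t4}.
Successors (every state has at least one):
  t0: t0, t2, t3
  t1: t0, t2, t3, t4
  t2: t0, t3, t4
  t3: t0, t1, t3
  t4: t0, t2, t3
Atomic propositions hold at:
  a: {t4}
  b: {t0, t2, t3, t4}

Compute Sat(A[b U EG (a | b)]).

Sat(a | b) = {t0, t2, t3, t4}
EG (a | b): greatest fixpoint, start Z0 = {t0, t2, t3, t4}, keep only states in Sat with some successor in Z. Already a fixed point.
Sat(EG (a | b)) = {t0, t2, t3, t4}
A[b U EG (a | b)]: least fixpoint, start Z0 = Sat(EG (a | b)) = {t0, t2, t3, t4}, add states in Sat(b) with every successor in Z. Already a fixed point.
Sat(A[b U EG (a | b)]) = {t0, t2, t3, t4}

{t0, t2, t3, t4}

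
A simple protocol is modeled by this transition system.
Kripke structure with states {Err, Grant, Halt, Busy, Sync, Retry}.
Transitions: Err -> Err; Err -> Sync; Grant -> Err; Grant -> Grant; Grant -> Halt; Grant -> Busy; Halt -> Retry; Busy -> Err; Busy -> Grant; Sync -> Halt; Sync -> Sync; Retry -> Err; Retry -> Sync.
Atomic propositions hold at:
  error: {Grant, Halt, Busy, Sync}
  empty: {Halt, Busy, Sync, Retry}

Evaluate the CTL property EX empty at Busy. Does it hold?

Sat(EX empty) = {s : some successor in {Halt, Busy, Sync, Retry}} = {Err, Grant, Halt, Sync, Retry}
Busy ∉ Sat(EX empty) = {Err, Grant, Halt, Sync, Retry}, so the formula does not hold at Busy.

No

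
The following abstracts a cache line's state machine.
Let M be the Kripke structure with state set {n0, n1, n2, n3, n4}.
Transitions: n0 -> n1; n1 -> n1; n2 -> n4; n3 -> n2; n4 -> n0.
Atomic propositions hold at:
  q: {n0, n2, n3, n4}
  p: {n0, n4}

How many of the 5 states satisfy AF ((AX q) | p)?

Sat(AX q) = {s : every successor in {n0, n2, n3, n4}} = {n2, n3, n4}
Sat((AX q) | p) = {n0, n2, n3, n4}
AF ((AX q) | p): least fixpoint, start Z0 = {n0, n2, n3, n4}, add states with every successor in Z. Already a fixed point.
Sat(AF ((AX q) | p)) = {n0, n2, n3, n4}
|Sat(AF ((AX q) | p))| = |{n0, n2, n3, n4}| = 4.

4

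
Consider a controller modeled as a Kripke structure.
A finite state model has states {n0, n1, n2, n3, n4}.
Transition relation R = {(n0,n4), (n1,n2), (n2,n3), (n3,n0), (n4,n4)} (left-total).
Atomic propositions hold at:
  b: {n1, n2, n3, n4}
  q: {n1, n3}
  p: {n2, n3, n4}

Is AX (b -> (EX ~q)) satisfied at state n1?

No

Sat(~q) = {n0, n2, n4}
Sat(EX ~q) = {s : some successor in {n0, n2, n4}} = {n0, n1, n3, n4}
Sat(b -> (EX ~q)) = {n0, n1, n3, n4}
Sat(AX (b -> (EX ~q))) = {s : every successor in {n0, n1, n3, n4}} = {n0, n2, n3, n4}
n1 ∉ Sat(AX (b -> (EX ~q))) = {n0, n2, n3, n4}, so the formula does not hold at n1.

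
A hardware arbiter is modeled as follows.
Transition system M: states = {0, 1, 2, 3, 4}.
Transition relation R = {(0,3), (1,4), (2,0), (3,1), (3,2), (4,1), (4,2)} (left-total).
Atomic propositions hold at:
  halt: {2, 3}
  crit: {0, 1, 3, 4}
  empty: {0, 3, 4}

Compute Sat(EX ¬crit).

{3, 4}

Sat(¬crit) = {2}
Sat(EX ¬crit) = {s : some successor in {2}} = {3, 4}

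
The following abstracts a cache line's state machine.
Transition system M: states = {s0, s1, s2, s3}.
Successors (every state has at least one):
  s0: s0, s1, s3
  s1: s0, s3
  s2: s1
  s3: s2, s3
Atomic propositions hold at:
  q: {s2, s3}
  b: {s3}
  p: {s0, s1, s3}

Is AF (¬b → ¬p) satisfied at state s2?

Sat(¬b) = {s0, s1, s2}
Sat(¬p) = {s2}
Sat(¬b → ¬p) = {s2, s3}
AF (¬b → ¬p): least fixpoint, start Z0 = {s2, s3}, add states with every successor in Z. Already a fixed point.
Sat(AF (¬b → ¬p)) = {s2, s3}
s2 ∈ Sat(AF (¬b → ¬p)) = {s2, s3}, so the formula holds at s2.

Yes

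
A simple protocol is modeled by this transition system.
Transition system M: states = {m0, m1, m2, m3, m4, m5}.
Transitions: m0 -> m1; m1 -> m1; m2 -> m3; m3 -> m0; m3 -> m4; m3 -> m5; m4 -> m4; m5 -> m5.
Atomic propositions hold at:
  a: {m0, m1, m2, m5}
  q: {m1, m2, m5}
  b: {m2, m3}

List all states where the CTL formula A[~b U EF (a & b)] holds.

{m2}

Sat(~b) = {m0, m1, m4, m5}
Sat(a & b) = {m2}
EF (a & b): least fixpoint, start Z0 = {m2}, add states with some successor in Z. Already a fixed point.
Sat(EF (a & b)) = {m2}
A[~b U EF (a & b)]: least fixpoint, start Z0 = Sat(EF (a & b)) = {m2}, add states in Sat(~b) with every successor in Z. Already a fixed point.
Sat(A[~b U EF (a & b)]) = {m2}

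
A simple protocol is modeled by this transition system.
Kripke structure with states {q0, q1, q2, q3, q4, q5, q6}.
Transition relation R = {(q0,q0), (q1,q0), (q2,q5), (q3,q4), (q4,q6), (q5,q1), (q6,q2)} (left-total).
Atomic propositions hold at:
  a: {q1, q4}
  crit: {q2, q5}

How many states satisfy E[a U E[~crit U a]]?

3

Sat(~crit) = {q0, q1, q3, q4, q6}
E[~crit U a]: least fixpoint, start Z0 = Sat(a) = {q1, q4}, add states in Sat(~crit) with some successor in Z. Z1 = {q1, q3, q4}; fixed.
Sat(E[~crit U a]) = {q1, q3, q4}
E[a U E[~crit U a]]: least fixpoint, start Z0 = Sat(E[~crit U a]) = {q1, q3, q4}, add states in Sat(a) with some successor in Z. Already a fixed point.
Sat(E[a U E[~crit U a]]) = {q1, q3, q4}
|Sat(E[a U E[~crit U a]])| = |{q1, q3, q4}| = 3.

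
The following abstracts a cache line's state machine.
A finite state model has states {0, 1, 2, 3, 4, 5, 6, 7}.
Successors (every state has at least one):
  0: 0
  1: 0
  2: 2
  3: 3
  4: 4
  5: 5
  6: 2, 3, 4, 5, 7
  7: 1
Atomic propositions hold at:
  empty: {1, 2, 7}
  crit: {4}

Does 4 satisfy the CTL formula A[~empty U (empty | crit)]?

Sat(~empty) = {0, 3, 4, 5, 6}
Sat(empty | crit) = {1, 2, 4, 7}
A[~empty U (empty | crit)]: least fixpoint, start Z0 = Sat((empty | crit)) = {1, 2, 4, 7}, add states in Sat(~empty) with every successor in Z. Already a fixed point.
Sat(A[~empty U (empty | crit)]) = {1, 2, 4, 7}
4 ∈ Sat(A[~empty U (empty | crit)]) = {1, 2, 4, 7}, so the formula holds at 4.

Yes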